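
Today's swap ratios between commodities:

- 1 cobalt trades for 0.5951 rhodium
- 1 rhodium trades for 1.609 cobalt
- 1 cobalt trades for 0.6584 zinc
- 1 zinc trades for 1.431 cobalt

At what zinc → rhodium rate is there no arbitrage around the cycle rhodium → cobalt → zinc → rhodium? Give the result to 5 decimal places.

0.94396

Known legs of the cycle: 1.609 × 0.6584 = 1.0593656
For no arbitrage the full-cycle product must be 1, so the missing rate is 1 / 1.0593656 ≈ 0.9439612.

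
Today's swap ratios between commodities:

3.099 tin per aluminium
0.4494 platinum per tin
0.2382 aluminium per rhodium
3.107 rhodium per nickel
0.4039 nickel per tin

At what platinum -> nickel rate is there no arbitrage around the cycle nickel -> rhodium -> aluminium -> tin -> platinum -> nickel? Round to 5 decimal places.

0.97020

Known legs of the cycle: 3.107 × 0.2382 × 3.099 × 0.4494 = 1.03071276515844
For no arbitrage the full-cycle product must be 1, so the missing rate is 1 / 1.03071276515844 ≈ 0.9702024.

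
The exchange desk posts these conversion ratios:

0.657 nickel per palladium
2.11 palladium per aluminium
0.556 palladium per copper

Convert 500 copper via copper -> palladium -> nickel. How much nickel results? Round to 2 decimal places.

500 copper × 0.556 = 278 palladium
278 palladium × 0.657 = 182.646 nickel

182.65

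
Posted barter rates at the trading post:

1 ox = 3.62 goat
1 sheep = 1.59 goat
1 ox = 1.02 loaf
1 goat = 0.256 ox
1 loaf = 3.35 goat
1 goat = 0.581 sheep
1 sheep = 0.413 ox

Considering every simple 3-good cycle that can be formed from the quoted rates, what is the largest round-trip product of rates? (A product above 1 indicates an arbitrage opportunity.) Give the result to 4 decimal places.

0.8748

loaf→goat→ox→loaf: 3.35 × 0.256 × 1.02 = 0.87475
ox→goat→sheep→ox: 3.62 × 0.581 × 0.413 = 0.86863
Maximum is loaf→goat→ox→loaf at 0.8748; no arbitrage — every cycle loses value.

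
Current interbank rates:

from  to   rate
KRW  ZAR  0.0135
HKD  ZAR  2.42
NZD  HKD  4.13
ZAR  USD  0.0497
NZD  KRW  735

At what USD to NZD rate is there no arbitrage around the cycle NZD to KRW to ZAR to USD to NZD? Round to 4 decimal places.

Known legs of the cycle: 735 × 0.0135 × 0.0497 = 0.49314825
For no arbitrage the full-cycle product must be 1, so the missing rate is 1 / 0.49314825 ≈ 2.027788.

2.0278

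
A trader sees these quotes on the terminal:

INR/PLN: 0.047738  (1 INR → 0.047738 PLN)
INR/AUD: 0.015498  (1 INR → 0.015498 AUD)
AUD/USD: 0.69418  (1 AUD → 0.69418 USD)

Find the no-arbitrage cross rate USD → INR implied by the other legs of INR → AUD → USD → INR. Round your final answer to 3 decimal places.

Known legs of the cycle: 0.015498 × 0.69418 = 0.01075840164
For no arbitrage the full-cycle product must be 1, so the missing rate is 1 / 0.01075840164 ≈ 92.95061.

92.951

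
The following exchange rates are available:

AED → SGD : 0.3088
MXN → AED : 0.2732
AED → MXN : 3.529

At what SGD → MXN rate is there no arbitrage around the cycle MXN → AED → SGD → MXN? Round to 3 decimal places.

11.853

Known legs of the cycle: 0.2732 × 0.3088 = 0.08436416
For no arbitrage the full-cycle product must be 1, so the missing rate is 1 / 0.08436416 ≈ 11.85337.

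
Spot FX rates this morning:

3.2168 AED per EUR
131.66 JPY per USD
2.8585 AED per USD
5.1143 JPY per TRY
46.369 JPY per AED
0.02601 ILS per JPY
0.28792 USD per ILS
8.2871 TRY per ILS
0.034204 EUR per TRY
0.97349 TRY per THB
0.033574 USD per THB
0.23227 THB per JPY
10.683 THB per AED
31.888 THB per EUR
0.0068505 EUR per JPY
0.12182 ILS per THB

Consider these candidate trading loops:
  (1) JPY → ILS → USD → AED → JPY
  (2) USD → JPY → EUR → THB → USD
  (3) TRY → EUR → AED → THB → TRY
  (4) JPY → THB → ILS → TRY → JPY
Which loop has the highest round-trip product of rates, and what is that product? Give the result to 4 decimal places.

(1) 0.02601 × 0.28792 × 2.8585 × 46.369 = 0.99261
(2) 131.66 × 0.0068505 × 31.888 × 0.033574 = 0.96562
(3) 0.034204 × 3.2168 × 10.683 × 0.97349 = 1.14426
(4) 0.23227 × 0.12182 × 8.2871 × 5.1143 = 1.19922
Highest is cycle (4) at 1.1992 (>1, arbitrage).

1.1992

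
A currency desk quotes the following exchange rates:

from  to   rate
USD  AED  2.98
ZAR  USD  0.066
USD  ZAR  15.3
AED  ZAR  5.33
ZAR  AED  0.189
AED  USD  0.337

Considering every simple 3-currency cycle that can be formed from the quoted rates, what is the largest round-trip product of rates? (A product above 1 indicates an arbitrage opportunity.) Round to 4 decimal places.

USD→AED→ZAR→USD: 2.98 × 5.33 × 0.066 = 1.04830
USD→ZAR→AED→USD: 15.3 × 0.189 × 0.337 = 0.97450
Maximum is USD→AED→ZAR→USD at 1.0483; arbitrage exists.

1.0483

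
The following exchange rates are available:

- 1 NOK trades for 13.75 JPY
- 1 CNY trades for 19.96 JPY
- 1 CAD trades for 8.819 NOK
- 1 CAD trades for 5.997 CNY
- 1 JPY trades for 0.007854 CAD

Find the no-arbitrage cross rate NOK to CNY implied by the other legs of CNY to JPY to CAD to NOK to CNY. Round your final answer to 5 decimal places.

Known legs of the cycle: 19.96 × 0.007854 × 8.819 = 1.38251794296
For no arbitrage the full-cycle product must be 1, so the missing rate is 1 / 1.38251794296 ≈ 0.7233179.

0.72332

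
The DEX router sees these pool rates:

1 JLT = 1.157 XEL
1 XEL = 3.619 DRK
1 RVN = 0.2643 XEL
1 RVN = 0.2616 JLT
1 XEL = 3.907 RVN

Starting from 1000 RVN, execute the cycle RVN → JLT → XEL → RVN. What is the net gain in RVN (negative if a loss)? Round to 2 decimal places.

1000 RVN × 0.2616 = 261.6 JLT
261.6 JLT × 1.157 = 302.6712 XEL
302.6712 XEL × 3.907 = 1182.5363784 RVN
Net change: 1182.5363784 − 1000 = 182.5363784 RVN

182.54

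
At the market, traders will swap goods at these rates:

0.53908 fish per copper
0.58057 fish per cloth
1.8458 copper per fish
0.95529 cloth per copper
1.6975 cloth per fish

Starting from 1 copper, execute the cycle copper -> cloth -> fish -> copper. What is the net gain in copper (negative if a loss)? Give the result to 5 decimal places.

0.02370

1 copper × 0.95529 = 0.95529 cloth
0.95529 cloth × 0.58057 = 0.5546127153 fish
0.5546127153 fish × 1.8458 = 1.02370414990074 copper
Net change: 1.02370414990074 − 1 = 0.02370414990074 copper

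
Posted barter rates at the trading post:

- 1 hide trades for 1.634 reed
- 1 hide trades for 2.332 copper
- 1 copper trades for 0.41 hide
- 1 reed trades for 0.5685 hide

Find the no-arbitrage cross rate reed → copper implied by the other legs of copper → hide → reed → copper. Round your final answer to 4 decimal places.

Known legs of the cycle: 0.41 × 1.634 = 0.66994
For no arbitrage the full-cycle product must be 1, so the missing rate is 1 / 0.66994 ≈ 1.492671.

1.4927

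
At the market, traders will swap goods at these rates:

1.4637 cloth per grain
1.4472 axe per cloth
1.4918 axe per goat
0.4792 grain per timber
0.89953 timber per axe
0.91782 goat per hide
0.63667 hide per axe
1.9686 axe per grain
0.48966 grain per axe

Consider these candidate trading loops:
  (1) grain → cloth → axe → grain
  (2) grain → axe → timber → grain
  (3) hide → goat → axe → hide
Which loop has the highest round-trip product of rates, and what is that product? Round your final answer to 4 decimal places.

1.0372

(1) 1.4637 × 1.4472 × 0.48966 = 1.03723
(2) 1.9686 × 0.89953 × 0.4792 = 0.84857
(3) 0.91782 × 1.4918 × 0.63667 = 0.87173
Highest is cycle (1) at 1.0372 (>1, arbitrage).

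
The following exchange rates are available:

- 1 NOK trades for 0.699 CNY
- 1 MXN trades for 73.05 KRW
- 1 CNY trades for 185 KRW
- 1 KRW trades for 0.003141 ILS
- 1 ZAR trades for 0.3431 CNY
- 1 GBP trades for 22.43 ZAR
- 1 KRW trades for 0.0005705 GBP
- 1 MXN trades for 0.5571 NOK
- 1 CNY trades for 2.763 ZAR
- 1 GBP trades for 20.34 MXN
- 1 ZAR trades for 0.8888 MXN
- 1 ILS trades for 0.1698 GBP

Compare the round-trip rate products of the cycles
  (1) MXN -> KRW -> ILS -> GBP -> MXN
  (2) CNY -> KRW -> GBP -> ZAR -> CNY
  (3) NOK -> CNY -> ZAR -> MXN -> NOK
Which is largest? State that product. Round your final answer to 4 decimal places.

(1) 73.05 × 0.003141 × 0.1698 × 20.34 = 0.79246
(2) 185 × 0.0005705 × 22.43 × 0.3431 = 0.81223
(3) 0.699 × 2.763 × 0.8888 × 0.5571 = 0.95630
Highest is cycle (3) at 0.9563 (≤1, no arbitrage).

0.9563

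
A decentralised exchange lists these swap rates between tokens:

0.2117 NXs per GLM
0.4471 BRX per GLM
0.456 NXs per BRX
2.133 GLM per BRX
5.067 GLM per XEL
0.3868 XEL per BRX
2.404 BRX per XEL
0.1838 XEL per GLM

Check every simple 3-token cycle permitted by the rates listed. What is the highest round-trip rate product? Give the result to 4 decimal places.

XEL→BRX→GLM→XEL: 2.404 × 2.133 × 0.1838 = 0.94248
XEL→GLM→BRX→XEL: 5.067 × 0.4471 × 0.3868 = 0.87628
Maximum is XEL→BRX→GLM→XEL at 0.9425; no arbitrage — every cycle loses value.

0.9425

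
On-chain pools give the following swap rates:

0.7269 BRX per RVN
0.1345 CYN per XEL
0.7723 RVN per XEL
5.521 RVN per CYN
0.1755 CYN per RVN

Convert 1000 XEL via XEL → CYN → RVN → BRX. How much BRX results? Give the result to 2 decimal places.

1000 XEL × 0.1345 = 134.5 CYN
134.5 CYN × 5.521 = 742.5745 RVN
742.5745 RVN × 0.7269 = 539.77740405 BRX

539.78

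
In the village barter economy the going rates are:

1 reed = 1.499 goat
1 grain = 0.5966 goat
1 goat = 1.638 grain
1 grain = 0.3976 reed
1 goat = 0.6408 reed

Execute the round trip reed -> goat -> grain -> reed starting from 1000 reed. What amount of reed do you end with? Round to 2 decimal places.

1000 reed × 1.499 = 1499 goat
1499 goat × 1.638 = 2455.362 grain
2455.362 grain × 0.3976 = 976.2519312 reed

976.25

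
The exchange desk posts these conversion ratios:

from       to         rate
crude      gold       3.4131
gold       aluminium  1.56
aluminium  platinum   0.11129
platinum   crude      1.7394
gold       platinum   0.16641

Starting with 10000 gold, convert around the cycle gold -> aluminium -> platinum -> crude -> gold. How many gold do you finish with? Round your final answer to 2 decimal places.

10000 gold × 1.56 = 15600 aluminium
15600 aluminium × 0.11129 = 1736.124 platinum
1736.124 platinum × 1.7394 = 3019.8140856 crude
3019.8140856 crude × 3.4131 = 10306.92745556136 gold

10306.93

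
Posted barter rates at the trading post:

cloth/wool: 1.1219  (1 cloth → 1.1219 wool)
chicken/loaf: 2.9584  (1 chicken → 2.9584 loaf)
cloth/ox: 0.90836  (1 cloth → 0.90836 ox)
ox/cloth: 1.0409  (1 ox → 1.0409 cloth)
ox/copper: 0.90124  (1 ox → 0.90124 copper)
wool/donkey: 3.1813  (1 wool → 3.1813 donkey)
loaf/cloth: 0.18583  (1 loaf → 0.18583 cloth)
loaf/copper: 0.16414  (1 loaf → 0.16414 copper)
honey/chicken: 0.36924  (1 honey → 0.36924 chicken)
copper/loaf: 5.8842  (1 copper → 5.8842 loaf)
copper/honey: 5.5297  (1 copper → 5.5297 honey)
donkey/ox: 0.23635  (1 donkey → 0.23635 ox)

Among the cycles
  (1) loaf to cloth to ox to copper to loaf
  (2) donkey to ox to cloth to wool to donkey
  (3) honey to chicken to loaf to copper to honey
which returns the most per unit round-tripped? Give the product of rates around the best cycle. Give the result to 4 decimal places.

0.9915

(1) 0.18583 × 0.90836 × 0.90124 × 5.8842 = 0.89516
(2) 0.23635 × 1.0409 × 1.1219 × 3.1813 = 0.87806
(3) 0.36924 × 2.9584 × 0.16414 × 5.5297 = 0.99147
Highest is cycle (3) at 0.9915 (≤1, no arbitrage).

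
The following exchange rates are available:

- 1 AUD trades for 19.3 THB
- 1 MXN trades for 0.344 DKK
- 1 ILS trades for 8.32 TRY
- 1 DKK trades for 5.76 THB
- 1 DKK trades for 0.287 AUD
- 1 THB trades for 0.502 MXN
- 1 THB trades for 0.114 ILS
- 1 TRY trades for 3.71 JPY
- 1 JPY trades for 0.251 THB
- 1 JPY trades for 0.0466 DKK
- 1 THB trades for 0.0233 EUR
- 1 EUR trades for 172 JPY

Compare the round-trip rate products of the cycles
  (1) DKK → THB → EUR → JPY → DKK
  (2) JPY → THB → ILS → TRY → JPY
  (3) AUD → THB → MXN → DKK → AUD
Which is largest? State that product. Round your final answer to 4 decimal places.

1.0757

(1) 5.76 × 0.0233 × 172 × 0.0466 = 1.07570
(2) 0.251 × 0.114 × 8.32 × 3.71 = 0.88323
(3) 19.3 × 0.502 × 0.344 × 0.287 = 0.95654
Highest is cycle (1) at 1.0757 (>1, arbitrage).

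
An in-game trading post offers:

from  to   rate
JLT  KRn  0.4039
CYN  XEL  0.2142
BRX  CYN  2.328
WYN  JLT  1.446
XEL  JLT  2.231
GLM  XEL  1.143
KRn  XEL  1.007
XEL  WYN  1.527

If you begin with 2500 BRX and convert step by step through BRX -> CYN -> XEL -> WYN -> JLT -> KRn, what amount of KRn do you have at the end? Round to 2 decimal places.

1111.79

2500 BRX × 2.328 = 5820 CYN
5820 CYN × 0.2142 = 1246.644 XEL
1246.644 XEL × 1.527 = 1903.625388 WYN
1903.625388 WYN × 1.446 = 2752.642311048 JLT
2752.642311048 JLT × 0.4039 = 1111.7922294322872 KRn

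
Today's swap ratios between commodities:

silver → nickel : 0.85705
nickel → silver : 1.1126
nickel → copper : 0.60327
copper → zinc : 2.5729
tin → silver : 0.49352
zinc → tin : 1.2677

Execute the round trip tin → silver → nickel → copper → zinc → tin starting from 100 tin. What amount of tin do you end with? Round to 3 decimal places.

83.227

100 tin × 0.49352 = 49.352 silver
49.352 silver × 0.85705 = 42.2971316 nickel
42.2971316 nickel × 0.60327 = 25.516590580332 copper
25.516590580332 copper × 2.5729 = 65.6516359041362028 zinc
65.6516359041362028 zinc × 1.2677 = 83.22657883567346428956 tin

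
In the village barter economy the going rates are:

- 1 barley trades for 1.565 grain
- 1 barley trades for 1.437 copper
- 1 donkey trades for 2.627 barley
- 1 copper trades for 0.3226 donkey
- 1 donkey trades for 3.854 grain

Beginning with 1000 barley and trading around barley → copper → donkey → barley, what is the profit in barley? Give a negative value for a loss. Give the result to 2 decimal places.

217.81

1000 barley × 1.437 = 1437 copper
1437 copper × 0.3226 = 463.5762 donkey
463.5762 donkey × 2.627 = 1217.8146774 barley
Net change: 1217.8146774 − 1000 = 217.8146774 barley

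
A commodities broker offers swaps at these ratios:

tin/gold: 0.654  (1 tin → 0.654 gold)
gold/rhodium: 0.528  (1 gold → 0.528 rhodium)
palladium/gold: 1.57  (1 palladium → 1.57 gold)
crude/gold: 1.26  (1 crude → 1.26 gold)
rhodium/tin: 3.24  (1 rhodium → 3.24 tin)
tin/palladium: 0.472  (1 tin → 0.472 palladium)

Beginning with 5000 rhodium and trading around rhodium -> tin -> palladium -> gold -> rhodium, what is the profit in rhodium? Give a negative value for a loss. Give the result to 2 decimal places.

5000 rhodium × 3.24 = 16200 tin
16200 tin × 0.472 = 7646.4 palladium
7646.4 palladium × 1.57 = 12004.848 gold
12004.848 gold × 0.528 = 6338.559744 rhodium
Net change: 6338.559744 − 5000 = 1338.559744 rhodium

1338.56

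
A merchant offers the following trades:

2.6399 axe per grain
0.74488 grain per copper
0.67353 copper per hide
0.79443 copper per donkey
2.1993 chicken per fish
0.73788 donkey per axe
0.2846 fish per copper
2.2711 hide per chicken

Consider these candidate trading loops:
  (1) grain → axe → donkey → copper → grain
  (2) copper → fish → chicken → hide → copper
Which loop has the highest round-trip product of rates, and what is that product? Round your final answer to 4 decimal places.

1.1527

(1) 2.6399 × 0.73788 × 0.79443 × 0.74488 = 1.15270
(2) 0.2846 × 2.1993 × 2.2711 × 0.67353 = 0.95744
Highest is cycle (1) at 1.1527 (>1, arbitrage).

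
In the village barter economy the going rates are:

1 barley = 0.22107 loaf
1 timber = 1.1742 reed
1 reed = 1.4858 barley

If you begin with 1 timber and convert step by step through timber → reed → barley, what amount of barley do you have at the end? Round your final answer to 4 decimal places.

1.7446

1 timber × 1.1742 = 1.1742 reed
1.1742 reed × 1.4858 = 1.74462636 barley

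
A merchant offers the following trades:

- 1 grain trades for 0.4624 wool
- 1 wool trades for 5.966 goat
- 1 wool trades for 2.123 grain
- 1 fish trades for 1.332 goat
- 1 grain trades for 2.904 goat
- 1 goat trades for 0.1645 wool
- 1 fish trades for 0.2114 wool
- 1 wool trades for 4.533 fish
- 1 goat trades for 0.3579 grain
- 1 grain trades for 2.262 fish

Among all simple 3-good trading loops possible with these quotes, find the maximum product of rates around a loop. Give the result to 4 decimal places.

grain→fish→goat→grain: 2.262 × 1.332 × 0.3579 = 1.07835
grain→fish→wool→grain: 2.262 × 0.2114 × 2.123 = 1.01519
grain→goat→wool→grain: 2.904 × 0.1645 × 2.123 = 1.01417
fish→goat→wool→fish: 1.332 × 0.1645 × 4.533 = 0.99324
grain→wool→goat→grain: 0.4624 × 5.966 × 0.3579 = 0.98733
Maximum is grain→fish→goat→grain at 1.0783; arbitrage exists.

1.0783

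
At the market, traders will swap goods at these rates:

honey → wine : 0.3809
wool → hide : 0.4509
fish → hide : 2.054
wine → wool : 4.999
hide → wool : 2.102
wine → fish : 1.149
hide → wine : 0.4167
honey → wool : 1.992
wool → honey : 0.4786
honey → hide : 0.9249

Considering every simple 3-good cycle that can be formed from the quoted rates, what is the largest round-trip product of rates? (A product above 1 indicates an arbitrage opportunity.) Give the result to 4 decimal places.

wine→fish→hide→wine: 1.149 × 2.054 × 0.4167 = 0.98343
wine→wool→hide→wine: 4.999 × 0.4509 × 0.4167 = 0.93926
hide→wool→honey→hide: 2.102 × 0.4786 × 0.9249 = 0.93047
wine→wool→honey→wine: 4.999 × 0.4786 × 0.3809 = 0.91131
Maximum is wine→fish→hide→wine at 0.9834; no arbitrage — every cycle loses value.

0.9834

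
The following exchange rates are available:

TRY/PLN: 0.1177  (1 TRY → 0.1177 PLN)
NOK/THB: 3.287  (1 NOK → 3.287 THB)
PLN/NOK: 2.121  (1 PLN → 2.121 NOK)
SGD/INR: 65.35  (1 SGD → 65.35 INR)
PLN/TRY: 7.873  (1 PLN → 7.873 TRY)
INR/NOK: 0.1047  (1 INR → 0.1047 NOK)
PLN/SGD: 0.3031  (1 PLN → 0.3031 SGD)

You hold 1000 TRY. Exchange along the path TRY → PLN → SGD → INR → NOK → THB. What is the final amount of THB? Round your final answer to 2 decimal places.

802.33

1000 TRY × 0.1177 = 117.7 PLN
117.7 PLN × 0.3031 = 35.67487 SGD
35.67487 SGD × 65.35 = 2331.3527545 INR
2331.3527545 INR × 0.1047 = 244.09263339615 NOK
244.09263339615 NOK × 3.287 = 802.33248597314505 THB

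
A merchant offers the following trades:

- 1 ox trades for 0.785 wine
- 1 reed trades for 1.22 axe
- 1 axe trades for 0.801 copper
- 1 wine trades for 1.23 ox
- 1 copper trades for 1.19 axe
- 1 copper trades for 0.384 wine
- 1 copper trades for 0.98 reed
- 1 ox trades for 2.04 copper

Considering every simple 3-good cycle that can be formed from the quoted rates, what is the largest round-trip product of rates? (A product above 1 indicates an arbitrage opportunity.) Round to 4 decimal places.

0.9635

copper→wine→ox→copper: 0.384 × 1.23 × 2.04 = 0.96353
axe→copper→reed→axe: 0.801 × 0.98 × 1.22 = 0.95768
Maximum is copper→wine→ox→copper at 0.9635; no arbitrage — every cycle loses value.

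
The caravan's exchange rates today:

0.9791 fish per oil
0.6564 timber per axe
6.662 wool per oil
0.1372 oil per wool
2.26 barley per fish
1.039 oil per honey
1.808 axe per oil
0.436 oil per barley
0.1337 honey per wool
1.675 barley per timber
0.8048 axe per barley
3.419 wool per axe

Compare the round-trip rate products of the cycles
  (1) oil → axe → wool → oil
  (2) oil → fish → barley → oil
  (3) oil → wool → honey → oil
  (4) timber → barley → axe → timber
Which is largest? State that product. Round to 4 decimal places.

0.9648

(1) 1.808 × 3.419 × 0.1372 = 0.84811
(2) 0.9791 × 2.26 × 0.436 = 0.96477
(3) 6.662 × 0.1337 × 1.039 = 0.92545
(4) 1.675 × 0.8048 × 0.6564 = 0.88485
Highest is cycle (2) at 0.9648 (≤1, no arbitrage).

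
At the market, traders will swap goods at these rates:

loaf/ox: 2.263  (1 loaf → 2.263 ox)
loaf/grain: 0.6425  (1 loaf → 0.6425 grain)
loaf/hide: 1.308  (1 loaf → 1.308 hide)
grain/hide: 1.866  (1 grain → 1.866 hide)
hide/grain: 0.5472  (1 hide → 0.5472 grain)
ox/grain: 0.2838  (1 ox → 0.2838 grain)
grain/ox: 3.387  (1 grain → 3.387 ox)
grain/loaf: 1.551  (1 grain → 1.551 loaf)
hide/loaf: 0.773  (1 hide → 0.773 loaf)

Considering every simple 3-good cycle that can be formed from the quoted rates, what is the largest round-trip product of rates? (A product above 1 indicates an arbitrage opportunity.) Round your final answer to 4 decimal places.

loaf→hide→grain→loaf: 1.308 × 0.5472 × 1.551 = 1.11011
ox→grain→loaf→ox: 0.2838 × 1.551 × 2.263 = 0.99611
loaf→grain→hide→loaf: 0.6425 × 1.866 × 0.773 = 0.92675
Maximum is loaf→hide→grain→loaf at 1.1101; arbitrage exists.

1.1101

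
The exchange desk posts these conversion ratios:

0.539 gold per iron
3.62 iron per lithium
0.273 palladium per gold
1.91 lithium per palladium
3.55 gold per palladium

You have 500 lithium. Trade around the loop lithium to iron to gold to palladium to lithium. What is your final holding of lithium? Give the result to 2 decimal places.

508.70

500 lithium × 3.62 = 1810 iron
1810 iron × 0.539 = 975.59 gold
975.59 gold × 0.273 = 266.33607 palladium
266.33607 palladium × 1.91 = 508.7018937 lithium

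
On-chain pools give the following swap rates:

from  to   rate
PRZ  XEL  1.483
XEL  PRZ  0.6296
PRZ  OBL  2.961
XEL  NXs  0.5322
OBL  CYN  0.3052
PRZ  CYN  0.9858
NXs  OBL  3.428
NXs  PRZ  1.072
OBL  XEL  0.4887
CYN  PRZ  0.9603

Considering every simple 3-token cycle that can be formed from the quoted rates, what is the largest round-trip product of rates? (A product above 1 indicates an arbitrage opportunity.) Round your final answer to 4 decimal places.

0.9111

OBL→XEL→PRZ→OBL: 0.4887 × 0.6296 × 2.961 = 0.91106
NXs→OBL→XEL→NXs: 3.428 × 0.4887 × 0.5322 = 0.89158
OBL→CYN→PRZ→OBL: 0.3052 × 0.9603 × 2.961 = 0.86782
NXs→PRZ→XEL→NXs: 1.072 × 1.483 × 0.5322 = 0.84608
Maximum is OBL→XEL→PRZ→OBL at 0.9111; no arbitrage — every cycle loses value.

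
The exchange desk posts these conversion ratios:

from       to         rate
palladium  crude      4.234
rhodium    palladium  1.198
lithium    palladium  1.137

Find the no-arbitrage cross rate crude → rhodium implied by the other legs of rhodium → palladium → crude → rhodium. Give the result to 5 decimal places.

Known legs of the cycle: 1.198 × 4.234 = 5.072332
For no arbitrage the full-cycle product must be 1, so the missing rate is 1 / 5.072332 ≈ 0.1971480.

0.19715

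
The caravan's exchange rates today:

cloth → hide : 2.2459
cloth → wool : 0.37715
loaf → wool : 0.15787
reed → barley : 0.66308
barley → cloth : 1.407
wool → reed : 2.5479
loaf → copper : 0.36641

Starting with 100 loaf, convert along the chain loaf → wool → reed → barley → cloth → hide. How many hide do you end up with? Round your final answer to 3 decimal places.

100 loaf × 0.15787 = 15.787 wool
15.787 wool × 2.5479 = 40.2236973 reed
40.2236973 reed × 0.66308 = 26.671529205684 barley
26.671529205684 barley × 1.407 = 37.526841592397388 cloth
37.526841592397388 cloth × 2.2459 = 84.2815335323652937092 hide

84.282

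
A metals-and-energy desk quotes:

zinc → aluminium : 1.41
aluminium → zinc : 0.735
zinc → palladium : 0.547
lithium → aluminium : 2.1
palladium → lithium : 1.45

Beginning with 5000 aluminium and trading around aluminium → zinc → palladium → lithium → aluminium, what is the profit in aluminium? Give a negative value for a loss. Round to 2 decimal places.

5000 aluminium × 0.735 = 3675 zinc
3675 zinc × 0.547 = 2010.225 palladium
2010.225 palladium × 1.45 = 2914.82625 lithium
2914.82625 lithium × 2.1 = 6121.135125 aluminium
Net change: 6121.135125 − 5000 = 1121.135125 aluminium

1121.14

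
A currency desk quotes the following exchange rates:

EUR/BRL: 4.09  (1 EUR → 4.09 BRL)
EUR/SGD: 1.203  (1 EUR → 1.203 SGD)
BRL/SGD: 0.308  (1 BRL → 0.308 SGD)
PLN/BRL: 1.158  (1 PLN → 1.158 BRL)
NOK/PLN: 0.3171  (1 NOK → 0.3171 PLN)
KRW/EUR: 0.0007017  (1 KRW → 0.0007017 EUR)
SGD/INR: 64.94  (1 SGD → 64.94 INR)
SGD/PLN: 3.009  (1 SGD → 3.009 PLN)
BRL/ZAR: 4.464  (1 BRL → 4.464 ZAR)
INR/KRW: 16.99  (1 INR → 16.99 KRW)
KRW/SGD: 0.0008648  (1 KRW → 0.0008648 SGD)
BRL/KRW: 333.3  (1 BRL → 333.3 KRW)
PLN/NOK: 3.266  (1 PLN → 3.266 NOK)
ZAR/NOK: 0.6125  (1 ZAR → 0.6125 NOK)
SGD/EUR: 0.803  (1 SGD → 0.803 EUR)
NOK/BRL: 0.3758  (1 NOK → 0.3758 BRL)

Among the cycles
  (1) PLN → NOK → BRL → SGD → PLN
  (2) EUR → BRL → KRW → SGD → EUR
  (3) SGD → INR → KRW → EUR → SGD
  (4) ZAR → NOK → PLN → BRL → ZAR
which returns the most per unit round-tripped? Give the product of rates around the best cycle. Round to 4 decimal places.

(1) 3.266 × 0.3758 × 0.308 × 3.009 = 1.13749
(2) 4.09 × 333.3 × 0.0008648 × 0.803 = 0.94665
(3) 64.94 × 16.99 × 0.0007017 × 1.203 = 0.93137
(4) 0.6125 × 0.3171 × 1.158 × 4.464 = 1.00400
Highest is cycle (1) at 1.1375 (>1, arbitrage).

1.1375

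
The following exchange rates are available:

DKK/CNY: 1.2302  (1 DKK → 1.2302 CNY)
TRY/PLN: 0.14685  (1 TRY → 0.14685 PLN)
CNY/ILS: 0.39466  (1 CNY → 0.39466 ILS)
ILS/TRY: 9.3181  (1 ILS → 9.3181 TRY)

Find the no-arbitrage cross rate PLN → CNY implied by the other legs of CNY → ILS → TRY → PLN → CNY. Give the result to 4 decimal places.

Known legs of the cycle: 0.39466 × 9.3181 × 0.14685 = 0.5400381356601
For no arbitrage the full-cycle product must be 1, so the missing rate is 1 / 0.5400381356601 ≈ 1.851721.

1.8517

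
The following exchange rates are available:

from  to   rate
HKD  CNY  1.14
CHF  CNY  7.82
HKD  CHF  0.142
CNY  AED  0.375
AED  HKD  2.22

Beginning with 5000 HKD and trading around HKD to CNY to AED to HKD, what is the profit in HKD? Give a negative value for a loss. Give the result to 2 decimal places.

5000 HKD × 1.14 = 5700 CNY
5700 CNY × 0.375 = 2137.5 AED
2137.5 AED × 2.22 = 4745.25 HKD
Net change: 4745.25 − 5000 = -254.75 HKD

-254.75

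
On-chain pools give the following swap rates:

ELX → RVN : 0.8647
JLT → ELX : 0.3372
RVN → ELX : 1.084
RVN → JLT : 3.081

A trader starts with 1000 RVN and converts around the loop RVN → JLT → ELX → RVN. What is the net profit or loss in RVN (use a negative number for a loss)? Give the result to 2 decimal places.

1000 RVN × 3.081 = 3081 JLT
3081 JLT × 0.3372 = 1038.9132 ELX
1038.9132 ELX × 0.8647 = 898.34824404 RVN
Net change: 898.34824404 − 1000 = -101.65175596 RVN

-101.65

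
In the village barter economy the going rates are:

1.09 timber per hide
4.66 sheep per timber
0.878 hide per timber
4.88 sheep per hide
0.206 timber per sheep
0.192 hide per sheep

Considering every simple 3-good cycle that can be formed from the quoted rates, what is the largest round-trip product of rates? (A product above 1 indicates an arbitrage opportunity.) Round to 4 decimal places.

hide→timber→sheep→hide: 1.09 × 4.66 × 0.192 = 0.97524
hide→sheep→timber→hide: 4.88 × 0.206 × 0.878 = 0.88264
Maximum is hide→timber→sheep→hide at 0.9752; no arbitrage — every cycle loses value.

0.9752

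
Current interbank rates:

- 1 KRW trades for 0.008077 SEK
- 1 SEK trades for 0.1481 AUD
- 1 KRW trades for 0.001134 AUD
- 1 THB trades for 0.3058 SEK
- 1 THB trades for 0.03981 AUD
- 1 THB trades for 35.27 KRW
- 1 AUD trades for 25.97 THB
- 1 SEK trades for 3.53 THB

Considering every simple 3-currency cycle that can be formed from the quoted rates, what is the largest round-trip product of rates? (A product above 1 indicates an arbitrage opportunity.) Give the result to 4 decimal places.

1.1762

AUD→THB→SEK→AUD: 25.97 × 0.3058 × 0.1481 = 1.17615
AUD→THB→KRW→AUD: 25.97 × 35.27 × 0.001134 = 1.03870
SEK→THB→KRW→SEK: 3.53 × 35.27 × 0.008077 = 1.00561
Maximum is AUD→THB→SEK→AUD at 1.1762; arbitrage exists.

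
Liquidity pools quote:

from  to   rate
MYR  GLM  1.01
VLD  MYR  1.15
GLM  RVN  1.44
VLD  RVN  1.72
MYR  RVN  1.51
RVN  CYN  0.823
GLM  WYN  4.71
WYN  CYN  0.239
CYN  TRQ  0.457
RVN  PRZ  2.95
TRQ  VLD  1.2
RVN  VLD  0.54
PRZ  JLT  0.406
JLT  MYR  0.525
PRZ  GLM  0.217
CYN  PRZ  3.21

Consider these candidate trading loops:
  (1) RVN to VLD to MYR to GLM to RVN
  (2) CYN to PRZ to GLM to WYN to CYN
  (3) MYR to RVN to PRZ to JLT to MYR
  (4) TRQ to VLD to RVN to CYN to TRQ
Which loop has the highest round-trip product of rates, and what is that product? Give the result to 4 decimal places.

(1) 0.54 × 1.15 × 1.01 × 1.44 = 0.90318
(2) 3.21 × 0.217 × 4.71 × 0.239 = 0.78412
(3) 1.51 × 2.95 × 0.406 × 0.525 = 0.94948
(4) 1.2 × 1.72 × 0.823 × 0.457 = 0.77629
Highest is cycle (3) at 0.9495 (≤1, no arbitrage).

0.9495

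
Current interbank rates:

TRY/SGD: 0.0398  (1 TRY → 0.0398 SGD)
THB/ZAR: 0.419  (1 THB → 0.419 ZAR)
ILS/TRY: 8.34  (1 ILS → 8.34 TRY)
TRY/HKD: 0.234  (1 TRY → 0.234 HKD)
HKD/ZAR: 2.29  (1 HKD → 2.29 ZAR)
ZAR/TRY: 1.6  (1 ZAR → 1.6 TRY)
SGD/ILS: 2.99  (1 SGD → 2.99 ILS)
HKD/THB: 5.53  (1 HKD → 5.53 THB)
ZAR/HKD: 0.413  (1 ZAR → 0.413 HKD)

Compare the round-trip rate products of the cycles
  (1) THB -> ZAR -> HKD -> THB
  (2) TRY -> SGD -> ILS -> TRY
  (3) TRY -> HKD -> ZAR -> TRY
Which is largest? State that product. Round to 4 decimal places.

0.9925

(1) 0.419 × 0.413 × 5.53 = 0.95695
(2) 0.0398 × 2.99 × 8.34 = 0.99248
(3) 0.234 × 2.29 × 1.6 = 0.85738
Highest is cycle (2) at 0.9925 (≤1, no arbitrage).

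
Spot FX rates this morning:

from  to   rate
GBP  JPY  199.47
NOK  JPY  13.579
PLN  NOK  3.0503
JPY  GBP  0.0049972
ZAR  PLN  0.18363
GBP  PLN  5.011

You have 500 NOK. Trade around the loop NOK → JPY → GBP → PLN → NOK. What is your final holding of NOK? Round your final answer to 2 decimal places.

518.60

500 NOK × 13.579 = 6789.5 JPY
6789.5 JPY × 0.0049972 = 33.9284894 GBP
33.9284894 GBP × 5.011 = 170.0156603834 PLN
170.0156603834 PLN × 3.0503 = 518.59876886748502 NOK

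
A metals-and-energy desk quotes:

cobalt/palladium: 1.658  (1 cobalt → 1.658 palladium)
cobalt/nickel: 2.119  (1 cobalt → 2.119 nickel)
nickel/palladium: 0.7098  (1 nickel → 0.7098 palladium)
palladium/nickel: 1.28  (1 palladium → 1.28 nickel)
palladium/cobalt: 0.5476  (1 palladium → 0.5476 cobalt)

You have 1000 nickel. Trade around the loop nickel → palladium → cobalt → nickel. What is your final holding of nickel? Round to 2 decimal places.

1000 nickel × 0.7098 = 709.8 palladium
709.8 palladium × 0.5476 = 388.68648 cobalt
388.68648 cobalt × 2.119 = 823.62665112 nickel

823.63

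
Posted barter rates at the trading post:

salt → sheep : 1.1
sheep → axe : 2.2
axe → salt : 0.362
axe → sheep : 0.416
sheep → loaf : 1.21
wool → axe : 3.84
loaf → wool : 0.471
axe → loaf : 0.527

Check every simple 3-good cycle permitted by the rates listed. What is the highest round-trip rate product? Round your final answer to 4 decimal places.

0.9532

axe→loaf→wool→axe: 0.527 × 0.471 × 3.84 = 0.95315
axe→salt→sheep→axe: 0.362 × 1.1 × 2.2 = 0.87604
Maximum is axe→loaf→wool→axe at 0.9532; no arbitrage — every cycle loses value.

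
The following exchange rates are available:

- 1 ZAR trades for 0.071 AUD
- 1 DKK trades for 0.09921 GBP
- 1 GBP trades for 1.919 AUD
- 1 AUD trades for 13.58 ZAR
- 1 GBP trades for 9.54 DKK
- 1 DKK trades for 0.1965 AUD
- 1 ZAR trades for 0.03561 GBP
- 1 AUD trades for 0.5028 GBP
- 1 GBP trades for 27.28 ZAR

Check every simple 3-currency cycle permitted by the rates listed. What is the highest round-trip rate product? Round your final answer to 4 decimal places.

0.9739

AUD→GBP→ZAR→AUD: 0.5028 × 27.28 × 0.071 = 0.97386
AUD→GBP→DKK→AUD: 0.5028 × 9.54 × 0.1965 = 0.94255
AUD→ZAR→GBP→AUD: 13.58 × 0.03561 × 1.919 = 0.92800
Maximum is AUD→GBP→ZAR→AUD at 0.9739; no arbitrage — every cycle loses value.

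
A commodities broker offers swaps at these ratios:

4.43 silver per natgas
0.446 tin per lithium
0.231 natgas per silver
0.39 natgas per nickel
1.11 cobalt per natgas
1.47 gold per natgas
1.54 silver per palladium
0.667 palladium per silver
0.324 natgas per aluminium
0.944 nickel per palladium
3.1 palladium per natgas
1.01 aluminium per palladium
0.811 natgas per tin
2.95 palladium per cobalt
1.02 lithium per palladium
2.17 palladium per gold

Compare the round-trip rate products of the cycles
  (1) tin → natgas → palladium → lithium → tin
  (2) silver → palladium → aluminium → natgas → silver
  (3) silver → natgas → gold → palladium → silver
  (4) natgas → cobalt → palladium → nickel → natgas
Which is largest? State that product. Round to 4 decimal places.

(1) 0.811 × 3.1 × 1.02 × 0.446 = 1.14371
(2) 0.667 × 1.01 × 0.324 × 4.43 = 0.96693
(3) 0.231 × 1.47 × 2.17 × 1.54 = 1.13478
(4) 1.11 × 2.95 × 0.944 × 0.39 = 1.20554
Highest is cycle (4) at 1.2055 (>1, arbitrage).

1.2055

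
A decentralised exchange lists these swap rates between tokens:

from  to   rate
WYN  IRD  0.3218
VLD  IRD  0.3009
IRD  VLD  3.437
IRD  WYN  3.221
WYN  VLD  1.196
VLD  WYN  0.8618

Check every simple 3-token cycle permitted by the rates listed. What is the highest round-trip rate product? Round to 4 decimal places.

IRD→WYN→VLD→IRD: 3.221 × 1.196 × 0.3009 = 1.15916
IRD→VLD→WYN→IRD: 3.437 × 0.8618 × 0.3218 = 0.95317
Maximum is IRD→WYN→VLD→IRD at 1.1592; arbitrage exists.

1.1592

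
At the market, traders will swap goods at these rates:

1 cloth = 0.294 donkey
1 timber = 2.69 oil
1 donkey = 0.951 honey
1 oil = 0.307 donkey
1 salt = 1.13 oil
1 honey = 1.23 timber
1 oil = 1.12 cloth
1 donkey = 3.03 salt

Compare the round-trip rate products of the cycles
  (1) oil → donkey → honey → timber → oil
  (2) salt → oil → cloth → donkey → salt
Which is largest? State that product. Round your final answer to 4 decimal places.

(1) 0.307 × 0.951 × 1.23 × 2.69 = 0.96600
(2) 1.13 × 1.12 × 0.294 × 3.03 = 1.12742
Highest is cycle (2) at 1.1274 (>1, arbitrage).

1.1274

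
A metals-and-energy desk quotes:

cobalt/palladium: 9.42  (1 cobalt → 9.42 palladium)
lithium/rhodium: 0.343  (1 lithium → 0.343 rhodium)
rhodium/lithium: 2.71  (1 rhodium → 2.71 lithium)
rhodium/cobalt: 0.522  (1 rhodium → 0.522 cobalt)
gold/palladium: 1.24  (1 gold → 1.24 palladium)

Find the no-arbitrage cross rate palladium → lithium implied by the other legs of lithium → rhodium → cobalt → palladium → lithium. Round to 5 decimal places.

0.59290

Known legs of the cycle: 0.343 × 0.522 × 9.42 = 1.68661332
For no arbitrage the full-cycle product must be 1, so the missing rate is 1 / 1.68661332 ≈ 0.5929041.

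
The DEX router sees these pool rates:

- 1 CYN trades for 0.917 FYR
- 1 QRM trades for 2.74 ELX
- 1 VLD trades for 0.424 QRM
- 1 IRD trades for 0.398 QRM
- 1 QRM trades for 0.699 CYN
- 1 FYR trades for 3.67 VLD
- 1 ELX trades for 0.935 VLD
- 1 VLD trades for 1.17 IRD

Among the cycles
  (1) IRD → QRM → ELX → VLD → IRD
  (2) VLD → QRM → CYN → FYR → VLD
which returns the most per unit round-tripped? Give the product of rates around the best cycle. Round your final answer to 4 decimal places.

(1) 0.398 × 2.74 × 0.935 × 1.17 = 1.19297
(2) 0.424 × 0.699 × 0.917 × 3.67 = 0.99742
Highest is cycle (1) at 1.1930 (>1, arbitrage).

1.1930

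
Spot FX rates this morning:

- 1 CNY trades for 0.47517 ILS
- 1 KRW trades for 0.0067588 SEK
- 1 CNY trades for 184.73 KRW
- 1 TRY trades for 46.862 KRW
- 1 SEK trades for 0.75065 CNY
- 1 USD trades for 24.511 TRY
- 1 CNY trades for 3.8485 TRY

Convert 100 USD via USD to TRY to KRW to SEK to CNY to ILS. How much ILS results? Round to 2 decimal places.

100 USD × 24.511 = 2451.1 TRY
2451.1 TRY × 46.862 = 114863.4482 KRW
114863.4482 KRW × 0.0067588 = 776.33907369416 SEK
776.33907369416 SEK × 0.75065 = 582.758925668521204 CNY
582.758925668521204 CNY × 0.47517 = 276.90955870991122050468 ILS

276.91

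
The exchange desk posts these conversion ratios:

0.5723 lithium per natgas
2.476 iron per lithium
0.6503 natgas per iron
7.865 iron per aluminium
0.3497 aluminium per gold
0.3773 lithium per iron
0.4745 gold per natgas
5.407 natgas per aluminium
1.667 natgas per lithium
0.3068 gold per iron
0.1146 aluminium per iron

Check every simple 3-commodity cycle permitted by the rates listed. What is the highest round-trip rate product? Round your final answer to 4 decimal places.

natgas→lithium→iron→natgas: 0.5723 × 2.476 × 0.6503 = 0.92148
aluminium→natgas→gold→aluminium: 5.407 × 0.4745 × 0.3497 = 0.89720
aluminium→iron→gold→aluminium: 7.865 × 0.3068 × 0.3497 = 0.84382
Maximum is natgas→lithium→iron→natgas at 0.9215; no arbitrage — every cycle loses value.

0.9215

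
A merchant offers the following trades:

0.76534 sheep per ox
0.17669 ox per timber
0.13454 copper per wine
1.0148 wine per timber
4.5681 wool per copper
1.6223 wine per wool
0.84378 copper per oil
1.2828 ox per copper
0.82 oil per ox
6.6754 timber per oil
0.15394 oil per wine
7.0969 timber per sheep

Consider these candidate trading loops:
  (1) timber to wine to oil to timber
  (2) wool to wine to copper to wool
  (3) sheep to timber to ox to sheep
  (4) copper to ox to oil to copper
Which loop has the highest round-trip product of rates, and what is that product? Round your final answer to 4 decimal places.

(1) 1.0148 × 0.15394 × 6.6754 = 1.04282
(2) 1.6223 × 0.13454 × 4.5681 = 0.99705
(3) 7.0969 × 0.17669 × 0.76534 = 0.95970
(4) 1.2828 × 0.82 × 0.84378 = 0.88757
Highest is cycle (1) at 1.0428 (>1, arbitrage).

1.0428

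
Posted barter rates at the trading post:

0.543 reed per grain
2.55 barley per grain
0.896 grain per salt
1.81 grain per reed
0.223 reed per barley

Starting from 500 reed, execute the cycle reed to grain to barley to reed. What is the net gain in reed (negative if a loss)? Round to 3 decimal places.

14.628

500 reed × 1.81 = 905 grain
905 grain × 2.55 = 2307.75 barley
2307.75 barley × 0.223 = 514.62825 reed
Net change: 514.62825 − 500 = 14.62825 reed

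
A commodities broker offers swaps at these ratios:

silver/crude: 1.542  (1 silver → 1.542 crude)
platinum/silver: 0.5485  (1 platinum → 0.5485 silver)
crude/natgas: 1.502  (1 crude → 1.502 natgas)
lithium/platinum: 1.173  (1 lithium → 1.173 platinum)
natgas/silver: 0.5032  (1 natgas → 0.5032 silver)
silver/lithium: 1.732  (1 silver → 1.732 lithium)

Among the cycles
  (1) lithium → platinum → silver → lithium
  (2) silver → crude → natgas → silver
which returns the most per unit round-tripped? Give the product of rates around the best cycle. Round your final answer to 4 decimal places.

(1) 1.173 × 0.5485 × 1.732 = 1.11435
(2) 1.542 × 1.502 × 0.5032 = 1.16545
Highest is cycle (2) at 1.1655 (>1, arbitrage).

1.1655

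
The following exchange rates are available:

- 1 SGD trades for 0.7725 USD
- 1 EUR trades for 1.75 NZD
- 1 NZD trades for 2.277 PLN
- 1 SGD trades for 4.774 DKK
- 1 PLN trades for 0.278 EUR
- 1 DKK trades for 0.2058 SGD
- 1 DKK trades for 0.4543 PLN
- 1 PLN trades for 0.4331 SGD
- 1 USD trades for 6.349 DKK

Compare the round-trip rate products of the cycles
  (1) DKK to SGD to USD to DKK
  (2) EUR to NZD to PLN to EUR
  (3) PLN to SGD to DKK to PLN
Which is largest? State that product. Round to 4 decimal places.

1.1078

(1) 0.2058 × 0.7725 × 6.349 = 1.00937
(2) 1.75 × 2.277 × 0.278 = 1.10776
(3) 0.4331 × 4.774 × 0.4543 = 0.93932
Highest is cycle (2) at 1.1078 (>1, arbitrage).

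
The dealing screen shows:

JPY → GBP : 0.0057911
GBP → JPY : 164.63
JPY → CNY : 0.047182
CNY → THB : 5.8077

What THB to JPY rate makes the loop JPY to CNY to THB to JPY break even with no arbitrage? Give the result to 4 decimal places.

Known legs of the cycle: 0.047182 × 5.8077 = 0.2740189014
For no arbitrage the full-cycle product must be 1, so the missing rate is 1 / 0.2740189014 ≈ 3.649383.

3.6494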